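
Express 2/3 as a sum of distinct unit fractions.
1/2 + 1/6

Greedy algorithm:
2/3: ceiling(3/2) = 2, use 1/2
1/6: ceiling(6/1) = 6, use 1/6
Result: 2/3 = 1/2 + 1/6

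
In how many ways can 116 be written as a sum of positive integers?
1188908248

p(n) counts ways to write n as a sum of positive integers (order ignored).
Euler's pentagonal recurrence: p(k) = p(k-1) + p(k-2) - p(k-5) - p(k-7) + p(k-12) + p(k-15) - ... (offsets j(3j∓1)/2, signs ++--, p(0)=1, p(<0)=0).
DP table for k = 0..115: p(0)=1, p(1)=1, p(2)=2, p(3)=3, p(4)=5, p(5)=7, p(6)=11, p(7)=15, p(8)=22, p(9)=30, p(10)=42, p(11)=56, p(12)=77, p(13)=101, p(14)=135, p(15)=176, p(16)=231, p(17)=297, p(18)=385, p(19)=490, p(20)=627, p(21)=792, p(22)=1002, p(23)=1255, p(24)=1575, p(25)=1958, p(26)=2436, p(27)=3010, p(28)=3718, p(29)=4565, p(30)=5604, p(31)=6842, p(32)=8349, p(33)=10143, p(34)=12310, p(35)=14883, p(36)=17977, p(37)=21637, p(38)=26015, p(39)=31185, p(40)=37338, p(41)=44583, p(42)=53174, p(43)=63261, p(44)=75175, p(45)=89134, p(46)=105558, p(47)=124754, p(48)=147273, p(49)=173525, p(50)=204226, p(51)=239943, p(52)=281589, p(53)=329931, p(54)=386155, p(55)=451276, p(56)=526823, p(57)=614154, p(58)=715220, p(59)=831820, p(60)=966467, p(61)=1121505, p(62)=1300156, p(63)=1505499, p(64)=1741630, p(65)=2012558, p(66)=2323520, p(67)=2679689, p(68)=3087735, p(69)=3554345, p(70)=4087968, p(71)=4697205, p(72)=5392783, p(73)=6185689, p(74)=7089500, p(75)=8118264, p(76)=9289091, p(77)=10619863, p(78)=12132164, p(79)=13848650, p(80)=15796476, p(81)=18004327, p(82)=20506255, p(83)=23338469, p(84)=26543660, p(85)=30167357, p(86)=34262962, p(87)=38887673, p(88)=44108109, p(89)=49995925, p(90)=56634173, p(91)=64112359, p(92)=72533807, p(93)=82010177, p(94)=92669720, p(95)=104651419, p(96)=118114304, p(97)=133230930, p(98)=150198136, p(99)=169229875, p(100)=190569292, p(101)=214481126, p(102)=241265379, p(103)=271248950, p(104)=304801365, p(105)=342325709, p(106)=384276336, p(107)=431149389, p(108)=483502844, p(109)=541946240, p(110)=607163746, p(111)=679903203, p(112)=761002156, p(113)=851376628, p(114)=952050665, p(115)=1064144451.
Final step: p(116) = p(115) + p(114) - p(111) - p(109) + p(104) + p(101) - p(94) - p(90) + p(81) + p(76) - p(65) - p(59) + p(46) + p(39) - p(24) - p(16)
= 1064144451 + 952050665 - 679903203 - 541946240 + 304801365 + 214481126 - 92669720 - 56634173 + 18004327 + 9289091 - 2012558 - 831820 + 105558 + 31185 - 1575 - 231
= 1188908248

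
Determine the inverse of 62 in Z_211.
194

gcd(62, 211) = 1, so the inverse exists.
Extended Euclidean algorithm on (211, 62):
211 = 3 × 62 + 25  ⟹  25 = (1)·211 + (-3)·62
62 = 2 × 25 + 12  ⟹  12 = (-2)·211 + (7)·62
25 = 2 × 12 + 1  ⟹  1 = (5)·211 + (-17)·62
So (-17)·62 ≡ 1 (mod 211), i.e. 62^(-1) ≡ -17 ≡ 194 (mod 211).
Check: 62 × 194 = 12028 ≡ 1 (mod 211)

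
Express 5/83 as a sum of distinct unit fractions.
1/17 + 1/706 + 1/996166

Greedy algorithm:
5/83: ceiling(83/5) = 17, use 1/17
2/1411: ceiling(1411/2) = 706, use 1/706
1/996166: ceiling(996166/1) = 996166, use 1/996166
Result: 5/83 = 1/17 + 1/706 + 1/996166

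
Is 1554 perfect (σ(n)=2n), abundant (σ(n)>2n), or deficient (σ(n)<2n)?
abundant

Proper divisors of 1554: sum = 1 + 2 + 3 + 6 + 7 + 14 + 21 + 37 + 42 + 74 + 111 + 222 + 259 + 518 + 777 = 2094
Since 2094 > 1554, 1554 is abundant.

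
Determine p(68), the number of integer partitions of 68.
3087735

p(n) counts ways to write n as a sum of positive integers (order ignored).
Euler's pentagonal recurrence: p(k) = p(k-1) + p(k-2) - p(k-5) - p(k-7) + p(k-12) + p(k-15) - ... (offsets j(3j∓1)/2, signs ++--, p(0)=1, p(<0)=0).
DP table for k = 0..67: p(0)=1, p(1)=1, p(2)=2, p(3)=3, p(4)=5, p(5)=7, p(6)=11, p(7)=15, p(8)=22, p(9)=30, p(10)=42, p(11)=56, p(12)=77, p(13)=101, p(14)=135, p(15)=176, p(16)=231, p(17)=297, p(18)=385, p(19)=490, p(20)=627, p(21)=792, p(22)=1002, p(23)=1255, p(24)=1575, p(25)=1958, p(26)=2436, p(27)=3010, p(28)=3718, p(29)=4565, p(30)=5604, p(31)=6842, p(32)=8349, p(33)=10143, p(34)=12310, p(35)=14883, p(36)=17977, p(37)=21637, p(38)=26015, p(39)=31185, p(40)=37338, p(41)=44583, p(42)=53174, p(43)=63261, p(44)=75175, p(45)=89134, p(46)=105558, p(47)=124754, p(48)=147273, p(49)=173525, p(50)=204226, p(51)=239943, p(52)=281589, p(53)=329931, p(54)=386155, p(55)=451276, p(56)=526823, p(57)=614154, p(58)=715220, p(59)=831820, p(60)=966467, p(61)=1121505, p(62)=1300156, p(63)=1505499, p(64)=1741630, p(65)=2012558, p(66)=2323520, p(67)=2679689.
Final step: p(68) = p(67) + p(66) - p(63) - p(61) + p(56) + p(53) - p(46) - p(42) + p(33) + p(28) - p(17) - p(11)
= 2679689 + 2323520 - 1505499 - 1121505 + 526823 + 329931 - 105558 - 53174 + 10143 + 3718 - 297 - 56
= 3087735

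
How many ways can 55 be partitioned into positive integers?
451276

p(n) counts ways to write n as a sum of positive integers (order ignored).
Euler's pentagonal recurrence: p(k) = p(k-1) + p(k-2) - p(k-5) - p(k-7) + p(k-12) + p(k-15) - ... (offsets j(3j∓1)/2, signs ++--, p(0)=1, p(<0)=0).
DP table for k = 0..54: p(0)=1, p(1)=1, p(2)=2, p(3)=3, p(4)=5, p(5)=7, p(6)=11, p(7)=15, p(8)=22, p(9)=30, p(10)=42, p(11)=56, p(12)=77, p(13)=101, p(14)=135, p(15)=176, p(16)=231, p(17)=297, p(18)=385, p(19)=490, p(20)=627, p(21)=792, p(22)=1002, p(23)=1255, p(24)=1575, p(25)=1958, p(26)=2436, p(27)=3010, p(28)=3718, p(29)=4565, p(30)=5604, p(31)=6842, p(32)=8349, p(33)=10143, p(34)=12310, p(35)=14883, p(36)=17977, p(37)=21637, p(38)=26015, p(39)=31185, p(40)=37338, p(41)=44583, p(42)=53174, p(43)=63261, p(44)=75175, p(45)=89134, p(46)=105558, p(47)=124754, p(48)=147273, p(49)=173525, p(50)=204226, p(51)=239943, p(52)=281589, p(53)=329931, p(54)=386155.
Final step: p(55) = p(54) + p(53) - p(50) - p(48) + p(43) + p(40) - p(33) - p(29) + p(20) + p(15) - p(4)
= 386155 + 329931 - 204226 - 147273 + 63261 + 37338 - 10143 - 4565 + 627 + 176 - 5
= 451276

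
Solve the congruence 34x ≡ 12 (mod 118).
x ≡ 42 (mod 59)

gcd(34, 118) = 2, which divides 12, so solutions exist.
Divide through by 2: 17x ≡ 6 (mod 59).
Find 17^(-1) mod 59 by the extended Euclidean algorithm:
59 = 3 × 17 + 8  ⟹  8 = (1)·59 + (-3)·17
17 = 2 × 8 + 1  ⟹  1 = (-2)·59 + (7)·17
So (7)·17 ≡ 1 (mod 59), i.e. 17^(-1) ≡ 7 (mod 59).
x ≡ 7 × 6 = 42 ≡ 42 (mod 59).
Check: 34 × 42 = 1428 ≡ 12 (mod 118).
x ≡ 42 (mod 59), giving 2 solutions mod 118.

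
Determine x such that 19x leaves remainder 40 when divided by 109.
x ≡ 48 (mod 109)

gcd(19, 109) = 1, which divides 40, so solutions exist.
Find 19^(-1) mod 109 by the extended Euclidean algorithm:
109 = 5 × 19 + 14  ⟹  14 = (1)·109 + (-5)·19
19 = 1 × 14 + 5  ⟹  5 = (-1)·109 + (6)·19
14 = 2 × 5 + 4  ⟹  4 = (3)·109 + (-17)·19
5 = 1 × 4 + 1  ⟹  1 = (-4)·109 + (23)·19
So (23)·19 ≡ 1 (mod 109), i.e. 19^(-1) ≡ 23 (mod 109).
x ≡ 23 × 40 = 920 ≡ 48 (mod 109).
Check: 19 × 48 = 912 ≡ 40 (mod 109).
Unique solution: x ≡ 48 (mod 109)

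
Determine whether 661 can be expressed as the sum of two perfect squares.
6² + 25² (a=6, b=25)

Factorization: 661 = 661
By Fermat: n is sum of two squares iff every prime p ≡ 3 (mod 4) appears to even power.
All primes ≡ 3 (mod 4) appear to even power.
Search a = 0, 1, 2, … for 661 - a² a perfect square: first hit at a = 6: 661 - 36 = 625 = 25².
661 = 6² + 25² = 36 + 625 ✓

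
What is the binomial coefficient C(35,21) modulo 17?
0

Using Lucas' theorem:
Write n=35 and k=21 in base 17:
n in base 17: [2, 1]
k in base 17: [1, 4]
C(35,21) mod 17 = ∏ C(n_i, k_i) mod 17
Digit binomials (mod 17): C(2,1) = 2; C(1,4) = 0 (k_i > n_i)
Product: 2 × 0 = 0 ≡ 0 (mod 17)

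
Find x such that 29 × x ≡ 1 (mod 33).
8

gcd(29, 33) = 1, so the inverse exists.
Extended Euclidean algorithm on (33, 29):
33 = 1 × 29 + 4  ⟹  4 = (1)·33 + (-1)·29
29 = 7 × 4 + 1  ⟹  1 = (-7)·33 + (8)·29
So (8)·29 ≡ 1 (mod 33), i.e. 29^(-1) ≡ 8 (mod 33).
Check: 29 × 8 = 232 ≡ 1 (mod 33)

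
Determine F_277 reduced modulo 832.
665

Matrix identity: Q^n = [[F_(n+1), F_n], [F_n, F_(n-1)]] with Q = [[1,1],[1,0]].
n = 277 = 100010101₂. Square-and-multiply, entries mod 832:
Q^1 = [[1,1],[1,0]]
Q^2 = (Q^1)² = [[2,1],[1,1]]
Q^4 = (Q^2)² = [[5,3],[3,2]]
Q^8 = (Q^4)² = [[34,21],[21,13]]
Q^17 = (Q^8)²·Q = [[88,765],[765,155]]
Q^34 = (Q^17)² = [[585,359],[359,226]]
Q^69 = (Q^34)²·Q = [[143,194],[194,781]]
Q^138 = (Q^69)² = [[677,376],[376,301]]
Q^277 = (Q^138)²·Q = [[649,665],[665,816]]
F_277 mod 832 = Q^277[0][1] = 665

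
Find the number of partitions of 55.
451276

p(n) counts ways to write n as a sum of positive integers (order ignored).
Euler's pentagonal recurrence: p(k) = p(k-1) + p(k-2) - p(k-5) - p(k-7) + p(k-12) + p(k-15) - ... (offsets j(3j∓1)/2, signs ++--, p(0)=1, p(<0)=0).
DP table for k = 0..54: p(0)=1, p(1)=1, p(2)=2, p(3)=3, p(4)=5, p(5)=7, p(6)=11, p(7)=15, p(8)=22, p(9)=30, p(10)=42, p(11)=56, p(12)=77, p(13)=101, p(14)=135, p(15)=176, p(16)=231, p(17)=297, p(18)=385, p(19)=490, p(20)=627, p(21)=792, p(22)=1002, p(23)=1255, p(24)=1575, p(25)=1958, p(26)=2436, p(27)=3010, p(28)=3718, p(29)=4565, p(30)=5604, p(31)=6842, p(32)=8349, p(33)=10143, p(34)=12310, p(35)=14883, p(36)=17977, p(37)=21637, p(38)=26015, p(39)=31185, p(40)=37338, p(41)=44583, p(42)=53174, p(43)=63261, p(44)=75175, p(45)=89134, p(46)=105558, p(47)=124754, p(48)=147273, p(49)=173525, p(50)=204226, p(51)=239943, p(52)=281589, p(53)=329931, p(54)=386155.
Final step: p(55) = p(54) + p(53) - p(50) - p(48) + p(43) + p(40) - p(33) - p(29) + p(20) + p(15) - p(4)
= 386155 + 329931 - 204226 - 147273 + 63261 + 37338 - 10143 - 4565 + 627 + 176 - 5
= 451276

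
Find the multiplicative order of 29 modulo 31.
10

31 is prime, so ord(29) divides φ(31) = 30.
Divisors of 30: 1, 2, 3, 5, 6, 10, 15, 30.
Repeated squaring: 29^1 ≡ 29, 29^2 ≡ 4, 29^4 ≡ 16, 29^8 ≡ 8, 29^16 ≡ 2 (mod 31).
Test 29^d mod 31 for each divisor d in increasing order:
29^1 ≡ 29
29^2 ≡ 4
29^3 = 29^2·29^1 ≡ 23
29^5 = 29^4·29^1 ≡ 30
29^6 = 29^4·29^2 ≡ 2
29^10 = 29^8·29^2 ≡ 1  ← first divisor giving 1
The order is 10.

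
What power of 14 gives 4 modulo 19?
8

Baby-step giant-step with step n = ⌈√19⌉ = 5.
Baby steps 14^j mod 19 (j:value) for j=0..4: 0:1, 1:14, 2:6, 3:8, 4:17.
Giant-step multiplier: 14^(-5) ≡ 14^(18-5) = 14^13 ≡ 2 (mod 19).
Giant steps γ_i = 4·2^i mod 19: γ_0=4, γ_1=8 (in table at j=3).
x = i·n + j = 1·5 + 3 = 8.
Check: 14^8 ≡ 4 (mod 19).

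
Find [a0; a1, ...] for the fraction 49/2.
[24; 2]

Euclidean algorithm steps:
49 = 24 × 2 + 1
2 = 2 × 1 + 0
Continued fraction: [24; 2]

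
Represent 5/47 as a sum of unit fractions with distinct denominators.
1/10 + 1/157 + 1/73790

Greedy algorithm:
5/47: ceiling(47/5) = 10, use 1/10
3/470: ceiling(470/3) = 157, use 1/157
1/73790: ceiling(73790/1) = 73790, use 1/73790
Result: 5/47 = 1/10 + 1/157 + 1/73790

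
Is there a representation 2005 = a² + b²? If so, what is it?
18² + 41² (a=18, b=41)

Factorization: 2005 = 5 × 401
By Fermat: n is sum of two squares iff every prime p ≡ 3 (mod 4) appears to even power.
All primes ≡ 3 (mod 4) appear to even power.
Search a = 0, 1, 2, … for 2005 - a² a perfect square: first hit at a = 18: 2005 - 324 = 1681 = 41².
2005 = 18² + 41² = 324 + 1681 ✓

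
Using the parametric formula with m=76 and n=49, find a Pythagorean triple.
(3375, 7448, 8177)

Euclid's formula: a = m² - n², b = 2mn, c = m² + n²
m = 76, n = 49
a = 76² - 49² = 5776 - 2401 = 3375
b = 2 × 76 × 49 = 7448
c = 76² + 49² = 5776 + 2401 = 8177
Verification: 3375² + 7448² = 11390625 + 55472704 = 66863329 = 8177² ✓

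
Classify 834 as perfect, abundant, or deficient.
abundant

Proper divisors of 834: sum = 1 + 2 + 3 + 6 + 139 + 278 + 417 = 846
Since 846 > 834, 834 is abundant.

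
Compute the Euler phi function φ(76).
36

76 = 2^2 × 19
φ(n) = n × ∏(1 - 1/p) for each prime p dividing n
φ(76) = 76 × (1 - 1/2) × (1 - 1/19) = 36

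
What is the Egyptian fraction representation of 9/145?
1/17 + 1/309 + 1/108813 + 1/13813538318 + 1/381627681711894999930

Greedy algorithm:
9/145: ceiling(145/9) = 17, use 1/17
8/2465: ceiling(2465/8) = 309, use 1/309
7/761685: ceiling(761685/7) = 108813, use 1/108813
2/27627076635: ceiling(27627076635/2) = 13813538318, use 1/13813538318
1/381627681711894999930: ceiling(381627681711894999930/1) = 381627681711894999930, use 1/381627681711894999930
Result: 9/145 = 1/17 + 1/309 + 1/108813 + 1/13813538318 + 1/381627681711894999930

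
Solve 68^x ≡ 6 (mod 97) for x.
8

Baby-step giant-step with step n = ⌈√97⌉ = 10.
Baby steps 68^j mod 97 (j:value) for j=0..9: 0:1, 1:68, 2:65, 3:55, 4:54, 5:83, 6:18, 7:60, 8:6, 9:20.
h = 6 is already in the table at j=8, so x = 8.
Check: 68^8 ≡ 6 (mod 97).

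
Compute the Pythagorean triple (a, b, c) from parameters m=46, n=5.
(2091, 460, 2141)

Euclid's formula: a = m² - n², b = 2mn, c = m² + n²
m = 46, n = 5
a = 46² - 5² = 2116 - 25 = 2091
b = 2 × 46 × 5 = 460
c = 46² + 5² = 2116 + 25 = 2141
Verification: 2091² + 460² = 4372281 + 211600 = 4583881 = 2141² ✓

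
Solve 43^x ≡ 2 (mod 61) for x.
7

Baby-step giant-step with step n = ⌈√61⌉ = 8.
Baby steps 43^j mod 61 (j:value) for j=0..7: 0:1, 1:43, 2:19, 3:24, 4:56, 5:29, 6:27, 7:2.
h = 2 is already in the table at j=7, so x = 7.
Check: 43^7 ≡ 2 (mod 61).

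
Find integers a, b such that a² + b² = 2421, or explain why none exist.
30² + 39² (a=30, b=39)

Factorization: 2421 = 3^2 × 269
By Fermat: n is sum of two squares iff every prime p ≡ 3 (mod 4) appears to even power.
All primes ≡ 3 (mod 4) appear to even power.
Search a = 0, 1, 2, … for 2421 - a² a perfect square: first hit at a = 30: 2421 - 900 = 1521 = 39².
2421 = 30² + 39² = 900 + 1521 ✓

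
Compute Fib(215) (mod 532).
153

Matrix identity: Q^n = [[F_(n+1), F_n], [F_n, F_(n-1)]] with Q = [[1,1],[1,0]].
n = 215 = 11010111₂. Square-and-multiply, entries mod 532:
Q^1 = [[1,1],[1,0]]
Q^3 = (Q^1)²·Q = [[3,2],[2,1]]
Q^6 = (Q^3)² = [[13,8],[8,5]]
Q^13 = (Q^6)²·Q = [[377,233],[233,144]]
Q^26 = (Q^13)² = [[110,97],[97,13]]
Q^53 = (Q^26)²·Q = [[456,229],[229,227]]
Q^107 = (Q^53)²·Q = [[228,229],[229,531]]
Q^215 = (Q^107)²·Q = [[0,153],[153,379]]
F_215 mod 532 = Q^215[0][1] = 153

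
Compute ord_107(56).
53

107 is prime, so ord(56) divides φ(107) = 106.
Divisors of 106: 1, 2, 53, 106.
Repeated squaring: 56^1 ≡ 56, 56^2 ≡ 33, 56^4 ≡ 19, 56^8 ≡ 40, 56^16 ≡ 102, 56^32 ≡ 25, 56^64 ≡ 90 (mod 107).
Test 56^d mod 107 for each divisor d in increasing order:
56^1 ≡ 56
56^2 ≡ 33
56^53 = 56^32·56^16·56^4·56^1 ≡ 1  ← first divisor giving 1
The order is 53.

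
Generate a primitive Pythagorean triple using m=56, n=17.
(2847, 1904, 3425)

Euclid's formula: a = m² - n², b = 2mn, c = m² + n²
m = 56, n = 17
a = 56² - 17² = 3136 - 289 = 2847
b = 2 × 56 × 17 = 1904
c = 56² + 17² = 3136 + 289 = 3425
Verification: 2847² + 1904² = 8105409 + 3625216 = 11730625 = 3425² ✓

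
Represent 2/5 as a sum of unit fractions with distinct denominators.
1/3 + 1/15

Greedy algorithm:
2/5: ceiling(5/2) = 3, use 1/3
1/15: ceiling(15/1) = 15, use 1/15
Result: 2/5 = 1/3 + 1/15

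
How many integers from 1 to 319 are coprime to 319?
280

319 = 11 × 29
φ(n) = n × ∏(1 - 1/p) for each prime p dividing n
φ(319) = 319 × (1 - 1/11) × (1 - 1/29) = 280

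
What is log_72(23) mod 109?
39

Baby-step giant-step with step n = ⌈√109⌉ = 11.
Baby steps 72^j mod 109 (j:value) for j=0..10: 0:1, 1:72, 2:61, 3:32, 4:15, 5:99, 6:43, 7:44, 8:7, 9:68, 10:100.
Giant-step multiplier: 72^(-11) ≡ 72^(108-11) = 72^97 ≡ 91 (mod 109).
Giant steps γ_i = 23·91^i mod 109: γ_0=23, γ_1=22, γ_2=40, γ_3=43 (in table at j=6).
x = i·n + j = 3·11 + 6 = 39.
Check: 72^39 ≡ 23 (mod 109).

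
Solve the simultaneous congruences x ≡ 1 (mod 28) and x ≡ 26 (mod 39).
533

Using Chinese Remainder Theorem:
M = 28 × 39 = 1092
M1 = 39, M2 = 28
y1 = 39^(-1) mod 28 = 23
y2 = 28^(-1) mod 39 = 7
x = (1×39×23 + 26×28×7) mod 1092 = 533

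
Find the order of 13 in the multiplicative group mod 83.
82

83 is prime, so ord(13) divides φ(83) = 82.
Divisors of 82: 1, 2, 41, 82.
Repeated squaring: 13^1 ≡ 13, 13^2 ≡ 3, 13^4 ≡ 9, 13^8 ≡ 81, 13^16 ≡ 4, 13^32 ≡ 16, 13^64 ≡ 7 (mod 83).
Test 13^d mod 83 for each divisor d in increasing order:
13^1 ≡ 13
13^2 ≡ 3
13^41 = 13^32·13^8·13^1 ≡ 82
13^82 = 13^64·13^16·13^2 ≡ 1  ← first divisor giving 1
The order is 82.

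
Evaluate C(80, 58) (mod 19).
16

Using Lucas' theorem:
Write n=80 and k=58 in base 19:
n in base 19: [4, 4]
k in base 19: [3, 1]
C(80,58) mod 19 = ∏ C(n_i, k_i) mod 19
Digit binomials (mod 19): C(4,3) = 4; C(4,1) = 4
Product: 4 × 4 = 16 ≡ 16 (mod 19)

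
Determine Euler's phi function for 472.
232

472 = 2^3 × 59
φ(n) = n × ∏(1 - 1/p) for each prime p dividing n
φ(472) = 472 × (1 - 1/2) × (1 - 1/59) = 232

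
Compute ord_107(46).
106

107 is prime, so ord(46) divides φ(107) = 106.
Divisors of 106: 1, 2, 53, 106.
Repeated squaring: 46^1 ≡ 46, 46^2 ≡ 83, 46^4 ≡ 41, 46^8 ≡ 76, 46^16 ≡ 105, 46^32 ≡ 4, 46^64 ≡ 16 (mod 107).
Test 46^d mod 107 for each divisor d in increasing order:
46^1 ≡ 46
46^2 ≡ 83
46^53 = 46^32·46^16·46^4·46^1 ≡ 106
46^106 = 46^64·46^32·46^8·46^2 ≡ 1  ← first divisor giving 1
The order is 106.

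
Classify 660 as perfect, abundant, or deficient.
abundant

Proper divisors of 660: sum = 1 + 2 + 3 + 4 + 5 + 6 + 10 + 11 + ... + 132 + 165 + 220 + 330 (23 divisors) = 1356
Since 1356 > 660, 660 is abundant.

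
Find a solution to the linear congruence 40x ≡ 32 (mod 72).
x ≡ 8 (mod 9)

gcd(40, 72) = 8, which divides 32, so solutions exist.
Divide through by 8: 5x ≡ 4 (mod 9).
Find 5^(-1) mod 9 by the extended Euclidean algorithm:
9 = 1 × 5 + 4  ⟹  4 = (1)·9 + (-1)·5
5 = 1 × 4 + 1  ⟹  1 = (-1)·9 + (2)·5
So (2)·5 ≡ 1 (mod 9), i.e. 5^(-1) ≡ 2 (mod 9).
x ≡ 2 × 4 = 8 ≡ 8 (mod 9).
Check: 40 × 8 = 320 ≡ 32 (mod 72).
x ≡ 8 (mod 9), giving 8 solutions mod 72.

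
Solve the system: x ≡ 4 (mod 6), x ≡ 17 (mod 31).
172

Using Chinese Remainder Theorem:
M = 6 × 31 = 186
M1 = 31, M2 = 6
y1 = 31^(-1) mod 6 = 1
y2 = 6^(-1) mod 31 = 26
x = (4×31×1 + 17×6×26) mod 186 = 172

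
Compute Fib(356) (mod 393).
198

Matrix identity: Q^n = [[F_(n+1), F_n], [F_n, F_(n-1)]] with Q = [[1,1],[1,0]].
n = 356 = 101100100₂. Square-and-multiply, entries mod 393:
Q^1 = [[1,1],[1,0]]
Q^2 = (Q^1)² = [[2,1],[1,1]]
Q^5 = (Q^2)²·Q = [[8,5],[5,3]]
Q^11 = (Q^5)²·Q = [[144,89],[89,55]]
Q^22 = (Q^11)² = [[361,26],[26,335]]
Q^44 = (Q^22)² = [[128,18],[18,110]]
Q^89 = (Q^44)²·Q = [[163,202],[202,354]]
Q^178 = (Q^89)² = [[170,289],[289,274]]
Q^356 = (Q^178)² = [[23,198],[198,218]]
F_356 mod 393 = Q^356[0][1] = 198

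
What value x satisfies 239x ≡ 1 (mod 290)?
199

gcd(239, 290) = 1, so the inverse exists.
Extended Euclidean algorithm on (290, 239):
290 = 1 × 239 + 51  ⟹  51 = (1)·290 + (-1)·239
239 = 4 × 51 + 35  ⟹  35 = (-4)·290 + (5)·239
51 = 1 × 35 + 16  ⟹  16 = (5)·290 + (-6)·239
35 = 2 × 16 + 3  ⟹  3 = (-14)·290 + (17)·239
16 = 5 × 3 + 1  ⟹  1 = (75)·290 + (-91)·239
So (-91)·239 ≡ 1 (mod 290), i.e. 239^(-1) ≡ -91 ≡ 199 (mod 290).
Check: 239 × 199 = 47561 ≡ 1 (mod 290)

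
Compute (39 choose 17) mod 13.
0

Using Lucas' theorem:
Write n=39 and k=17 in base 13:
n in base 13: [3, 0]
k in base 13: [1, 4]
C(39,17) mod 13 = ∏ C(n_i, k_i) mod 13
Digit binomials (mod 13): C(3,1) = 3; C(0,4) = 0 (k_i > n_i)
Product: 3 × 0 = 0 ≡ 0 (mod 13)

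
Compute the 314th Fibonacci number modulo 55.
47

Matrix identity: Q^n = [[F_(n+1), F_n], [F_n, F_(n-1)]] with Q = [[1,1],[1,0]].
n = 314 = 100111010₂. Square-and-multiply, entries mod 55:
Q^1 = [[1,1],[1,0]]
Q^2 = (Q^1)² = [[2,1],[1,1]]
Q^4 = (Q^2)² = [[5,3],[3,2]]
Q^9 = (Q^4)²·Q = [[0,34],[34,21]]
Q^19 = (Q^9)²·Q = [[0,1],[1,54]]
Q^39 = (Q^19)²·Q = [[0,1],[1,54]]
Q^78 = (Q^39)² = [[1,54],[54,2]]
Q^157 = (Q^78)²·Q = [[54,2],[2,52]]
Q^314 = (Q^157)² = [[5,47],[47,13]]
F_314 mod 55 = Q^314[0][1] = 47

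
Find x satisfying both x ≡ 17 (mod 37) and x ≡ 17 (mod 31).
17

Using Chinese Remainder Theorem:
M = 37 × 31 = 1147
M1 = 31, M2 = 37
y1 = 31^(-1) mod 37 = 6
y2 = 37^(-1) mod 31 = 26
x = (17×31×6 + 17×37×26) mod 1147 = 17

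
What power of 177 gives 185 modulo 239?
137

Baby-step giant-step with step n = ⌈√239⌉ = 16.
Baby steps 177^j mod 239 (j:value) for j=0..15: 0:1, 1:177, 2:20, 3:194, 4:161, 5:56, 6:113, 7:164, 8:109, 9:173, 10:29, 11:114, 12:102, 13:129, 14:128, 15:190.
Giant-step multiplier: 177^(-16) ≡ 177^(238-16) = 177^222 ≡ 142 (mod 239).
Giant steps γ_i = 185·142^i mod 239: γ_0=185, γ_1=219, γ_2=28, γ_3=152, γ_4=74, γ_5=231, γ_6=59, γ_7=13, γ_8=173 (in table at j=9).
x = i·n + j = 8·16 + 9 = 137.
Check: 177^137 ≡ 185 (mod 239).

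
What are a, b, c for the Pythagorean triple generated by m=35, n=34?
(69, 2380, 2381)

Euclid's formula: a = m² - n², b = 2mn, c = m² + n²
m = 35, n = 34
a = 35² - 34² = 1225 - 1156 = 69
b = 2 × 35 × 34 = 2380
c = 35² + 34² = 1225 + 1156 = 2381
Verification: 69² + 2380² = 4761 + 5664400 = 5669161 = 2381² ✓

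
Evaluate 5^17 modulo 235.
85

Repeated squaring. Binary of 17 = 10001.
5^1 ≡ 5 (mod 235); 5^2 ≡ 25 (mod 235); 5^4 ≡ 155 (mod 235); 5^8 ≡ 55 (mod 235); 5^16 ≡ 205 (mod 235)
5^17 = 5^1 × 5^16 ≡ 85 (mod 235)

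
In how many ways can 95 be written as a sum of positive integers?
104651419

p(n) counts ways to write n as a sum of positive integers (order ignored).
Euler's pentagonal recurrence: p(k) = p(k-1) + p(k-2) - p(k-5) - p(k-7) + p(k-12) + p(k-15) - ... (offsets j(3j∓1)/2, signs ++--, p(0)=1, p(<0)=0).
DP table for k = 0..94: p(0)=1, p(1)=1, p(2)=2, p(3)=3, p(4)=5, p(5)=7, p(6)=11, p(7)=15, p(8)=22, p(9)=30, p(10)=42, p(11)=56, p(12)=77, p(13)=101, p(14)=135, p(15)=176, p(16)=231, p(17)=297, p(18)=385, p(19)=490, p(20)=627, p(21)=792, p(22)=1002, p(23)=1255, p(24)=1575, p(25)=1958, p(26)=2436, p(27)=3010, p(28)=3718, p(29)=4565, p(30)=5604, p(31)=6842, p(32)=8349, p(33)=10143, p(34)=12310, p(35)=14883, p(36)=17977, p(37)=21637, p(38)=26015, p(39)=31185, p(40)=37338, p(41)=44583, p(42)=53174, p(43)=63261, p(44)=75175, p(45)=89134, p(46)=105558, p(47)=124754, p(48)=147273, p(49)=173525, p(50)=204226, p(51)=239943, p(52)=281589, p(53)=329931, p(54)=386155, p(55)=451276, p(56)=526823, p(57)=614154, p(58)=715220, p(59)=831820, p(60)=966467, p(61)=1121505, p(62)=1300156, p(63)=1505499, p(64)=1741630, p(65)=2012558, p(66)=2323520, p(67)=2679689, p(68)=3087735, p(69)=3554345, p(70)=4087968, p(71)=4697205, p(72)=5392783, p(73)=6185689, p(74)=7089500, p(75)=8118264, p(76)=9289091, p(77)=10619863, p(78)=12132164, p(79)=13848650, p(80)=15796476, p(81)=18004327, p(82)=20506255, p(83)=23338469, p(84)=26543660, p(85)=30167357, p(86)=34262962, p(87)=38887673, p(88)=44108109, p(89)=49995925, p(90)=56634173, p(91)=64112359, p(92)=72533807, p(93)=82010177, p(94)=92669720.
Final step: p(95) = p(94) + p(93) - p(90) - p(88) + p(83) + p(80) - p(73) - p(69) + p(60) + p(55) - p(44) - p(38) + p(25) + p(18) - p(3)
= 92669720 + 82010177 - 56634173 - 44108109 + 23338469 + 15796476 - 6185689 - 3554345 + 966467 + 451276 - 75175 - 26015 + 1958 + 385 - 3
= 104651419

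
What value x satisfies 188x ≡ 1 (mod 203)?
27

gcd(188, 203) = 1, so the inverse exists.
Extended Euclidean algorithm on (203, 188):
203 = 1 × 188 + 15  ⟹  15 = (1)·203 + (-1)·188
188 = 12 × 15 + 8  ⟹  8 = (-12)·203 + (13)·188
15 = 1 × 8 + 7  ⟹  7 = (13)·203 + (-14)·188
8 = 1 × 7 + 1  ⟹  1 = (-25)·203 + (27)·188
So (27)·188 ≡ 1 (mod 203), i.e. 188^(-1) ≡ 27 (mod 203).
Check: 188 × 27 = 5076 ≡ 1 (mod 203)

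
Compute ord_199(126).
99

199 is prime, so ord(126) divides φ(199) = 198.
Divisors of 198: 1, 2, 3, 6, 9, 11, 18, 22, 33, 66, 99, 198.
Repeated squaring: 126^1 ≡ 126, 126^2 ≡ 155, 126^4 ≡ 145, 126^8 ≡ 130, 126^16 ≡ 184, 126^32 ≡ 26, 126^64 ≡ 79, 126^128 ≡ 72 (mod 199).
Test 126^d mod 199 for each divisor d in increasing order:
126^1 ≡ 126
126^2 ≡ 155
126^3 = 126^2·126^1 ≡ 28
126^6 = 126^4·126^2 ≡ 187
126^9 = 126^8·126^1 ≡ 62
126^11 = 126^8·126^2·126^1 ≡ 58
126^18 = 126^16·126^2 ≡ 63
126^22 = 126^16·126^4·126^2 ≡ 180
126^33 = 126^32·126^1 ≡ 92
126^66 = 126^64·126^2 ≡ 106
126^99 = 126^64·126^32·126^2·126^1 ≡ 1  ← first divisor giving 1
The order is 99.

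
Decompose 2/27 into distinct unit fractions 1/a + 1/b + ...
1/14 + 1/378

Greedy algorithm:
2/27: ceiling(27/2) = 14, use 1/14
1/378: ceiling(378/1) = 378, use 1/378
Result: 2/27 = 1/14 + 1/378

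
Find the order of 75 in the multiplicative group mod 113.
112

113 is prime, so ord(75) divides φ(113) = 112.
Divisors of 112: 1, 2, 4, 7, 8, 14, 16, 28, 56, 112.
Repeated squaring: 75^1 ≡ 75, 75^2 ≡ 88, 75^4 ≡ 60, 75^8 ≡ 97, 75^16 ≡ 30, 75^32 ≡ 109, 75^64 ≡ 16 (mod 113).
Test 75^d mod 113 for each divisor d in increasing order:
75^1 ≡ 75
75^2 ≡ 88
75^4 ≡ 60
75^7 = 75^4·75^2·75^1 ≡ 48
75^8 ≡ 97
75^14 = 75^8·75^4·75^2 ≡ 44
75^16 ≡ 30
75^28 = 75^16·75^8·75^4 ≡ 15
75^56 = 75^32·75^16·75^8 ≡ 112
75^112 = 75^64·75^32·75^16 ≡ 1  ← first divisor giving 1
The order is 112.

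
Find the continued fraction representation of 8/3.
[2; 1, 2]

Euclidean algorithm steps:
8 = 2 × 3 + 2
3 = 1 × 2 + 1
2 = 2 × 1 + 0
Continued fraction: [2; 1, 2]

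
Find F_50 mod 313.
39

Matrix identity: Q^n = [[F_(n+1), F_n], [F_n, F_(n-1)]] with Q = [[1,1],[1,0]].
n = 50 = 110010₂. Square-and-multiply, entries mod 313:
Q^1 = [[1,1],[1,0]]
Q^3 = (Q^1)²·Q = [[3,2],[2,1]]
Q^6 = (Q^3)² = [[13,8],[8,5]]
Q^12 = (Q^6)² = [[233,144],[144,89]]
Q^25 = (Q^12)²·Q = [[262,218],[218,44]]
Q^50 = (Q^25)² = [[45,39],[39,6]]
F_50 mod 313 = Q^50[0][1] = 39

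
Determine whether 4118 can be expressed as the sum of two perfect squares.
Not possible

Factorization: 4118 = 2 × 29 × 71
By Fermat: n is sum of two squares iff every prime p ≡ 3 (mod 4) appears to even power.
Prime(s) ≡ 3 (mod 4) with odd exponent: [(71, 1)]
Therefore 4118 cannot be expressed as a² + b².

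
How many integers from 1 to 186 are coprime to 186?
60

186 = 2 × 3 × 31
φ(n) = n × ∏(1 - 1/p) for each prime p dividing n
φ(186) = 186 × (1 - 1/2) × (1 - 1/3) × (1 - 1/31) = 60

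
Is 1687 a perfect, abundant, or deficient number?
deficient

Proper divisors of 1687: sum = 1 + 7 + 241 = 249
Since 249 < 1687, 1687 is deficient.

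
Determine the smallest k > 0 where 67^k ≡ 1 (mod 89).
11

89 is prime, so ord(67) divides φ(89) = 88.
Divisors of 88: 1, 2, 4, 8, 11, 22, 44, 88.
Repeated squaring: 67^1 ≡ 67, 67^2 ≡ 39, 67^4 ≡ 8, 67^8 ≡ 64, 67^16 ≡ 2, 67^32 ≡ 4, 67^64 ≡ 16 (mod 89).
Test 67^d mod 89 for each divisor d in increasing order:
67^1 ≡ 67
67^2 ≡ 39
67^4 ≡ 8
67^8 ≡ 64
67^11 = 67^8·67^2·67^1 ≡ 1  ← first divisor giving 1
The order is 11.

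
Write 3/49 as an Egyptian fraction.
1/17 + 1/417 + 1/347361

Greedy algorithm:
3/49: ceiling(49/3) = 17, use 1/17
2/833: ceiling(833/2) = 417, use 1/417
1/347361: ceiling(347361/1) = 347361, use 1/347361
Result: 3/49 = 1/17 + 1/417 + 1/347361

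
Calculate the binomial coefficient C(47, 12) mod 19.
0

Using Lucas' theorem:
Write n=47 and k=12 in base 19:
n in base 19: [2, 9]
k in base 19: [0, 12]
C(47,12) mod 19 = ∏ C(n_i, k_i) mod 19
Digit binomials (mod 19): C(2,0) = 1; C(9,12) = 0 (k_i > n_i)
Product: 1 × 0 = 0 ≡ 0 (mod 19)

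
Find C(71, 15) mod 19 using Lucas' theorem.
0

Using Lucas' theorem:
Write n=71 and k=15 in base 19:
n in base 19: [3, 14]
k in base 19: [0, 15]
C(71,15) mod 19 = ∏ C(n_i, k_i) mod 19
Digit binomials (mod 19): C(3,0) = 1; C(14,15) = 0 (k_i > n_i)
Product: 1 × 0 = 0 ≡ 0 (mod 19)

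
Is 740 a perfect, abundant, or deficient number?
abundant

Proper divisors of 740: sum = 1 + 2 + 4 + 5 + 10 + 20 + 37 + 74 + 148 + 185 + 370 = 856
Since 856 > 740, 740 is abundant.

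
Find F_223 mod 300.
157

Matrix identity: Q^n = [[F_(n+1), F_n], [F_n, F_(n-1)]] with Q = [[1,1],[1,0]].
n = 223 = 11011111₂. Square-and-multiply, entries mod 300:
Q^1 = [[1,1],[1,0]]
Q^3 = (Q^1)²·Q = [[3,2],[2,1]]
Q^6 = (Q^3)² = [[13,8],[8,5]]
Q^13 = (Q^6)²·Q = [[77,233],[233,144]]
Q^27 = (Q^13)²·Q = [[111,218],[218,193]]
Q^55 = (Q^27)²·Q = [[117,145],[145,272]]
Q^111 = (Q^55)²·Q = [[219,214],[214,5]]
Q^223 = (Q^111)²·Q = [[93,157],[157,236]]
F_223 mod 300 = Q^223[0][1] = 157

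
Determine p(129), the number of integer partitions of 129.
4835271870

p(n) counts ways to write n as a sum of positive integers (order ignored).
Euler's pentagonal recurrence: p(k) = p(k-1) + p(k-2) - p(k-5) - p(k-7) + p(k-12) + p(k-15) - ... (offsets j(3j∓1)/2, signs ++--, p(0)=1, p(<0)=0).
DP table for k = 0..128: p(0)=1, p(1)=1, p(2)=2, p(3)=3, p(4)=5, p(5)=7, p(6)=11, p(7)=15, p(8)=22, p(9)=30, p(10)=42, p(11)=56, p(12)=77, p(13)=101, p(14)=135, p(15)=176, p(16)=231, p(17)=297, p(18)=385, p(19)=490, p(20)=627, p(21)=792, p(22)=1002, p(23)=1255, p(24)=1575, p(25)=1958, p(26)=2436, p(27)=3010, p(28)=3718, p(29)=4565, p(30)=5604, p(31)=6842, p(32)=8349, p(33)=10143, p(34)=12310, p(35)=14883, p(36)=17977, p(37)=21637, p(38)=26015, p(39)=31185, p(40)=37338, p(41)=44583, p(42)=53174, p(43)=63261, p(44)=75175, p(45)=89134, p(46)=105558, p(47)=124754, p(48)=147273, p(49)=173525, p(50)=204226, p(51)=239943, p(52)=281589, p(53)=329931, p(54)=386155, p(55)=451276, p(56)=526823, p(57)=614154, p(58)=715220, p(59)=831820, p(60)=966467, p(61)=1121505, p(62)=1300156, p(63)=1505499, p(64)=1741630, p(65)=2012558, p(66)=2323520, p(67)=2679689, p(68)=3087735, p(69)=3554345, p(70)=4087968, p(71)=4697205, p(72)=5392783, p(73)=6185689, p(74)=7089500, p(75)=8118264, p(76)=9289091, p(77)=10619863, p(78)=12132164, p(79)=13848650, p(80)=15796476, p(81)=18004327, p(82)=20506255, p(83)=23338469, p(84)=26543660, p(85)=30167357, p(86)=34262962, p(87)=38887673, p(88)=44108109, p(89)=49995925, p(90)=56634173, p(91)=64112359, p(92)=72533807, p(93)=82010177, p(94)=92669720, p(95)=104651419, p(96)=118114304, p(97)=133230930, p(98)=150198136, p(99)=169229875, p(100)=190569292, p(101)=214481126, p(102)=241265379, p(103)=271248950, p(104)=304801365, p(105)=342325709, p(106)=384276336, p(107)=431149389, p(108)=483502844, p(109)=541946240, p(110)=607163746, p(111)=679903203, p(112)=761002156, p(113)=851376628, p(114)=952050665, p(115)=1064144451, p(116)=1188908248, p(117)=1327710076, p(118)=1482074143, p(119)=1653668665, p(120)=1844349560, p(121)=2056148051, p(122)=2291320912, p(123)=2552338241, p(124)=2841940500, p(125)=3163127352, p(126)=3519222692, p(127)=3913864295, p(128)=4351078600.
Final step: p(129) = p(128) + p(127) - p(124) - p(122) + p(117) + p(114) - p(107) - p(103) + p(94) + p(89) - p(78) - p(72) + p(59) + p(52) - p(37) - p(29) + p(12) + p(3)
= 4351078600 + 3913864295 - 2841940500 - 2291320912 + 1327710076 + 952050665 - 431149389 - 271248950 + 92669720 + 49995925 - 12132164 - 5392783 + 831820 + 281589 - 21637 - 4565 + 77 + 3
= 4835271870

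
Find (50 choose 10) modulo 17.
1

Using Lucas' theorem:
Write n=50 and k=10 in base 17:
n in base 17: [2, 16]
k in base 17: [0, 10]
C(50,10) mod 17 = ∏ C(n_i, k_i) mod 17
Digit binomials (mod 17): C(2,0) = 1; C(16,10) = 8008 ≡ 1
Product: 1 × 1 = 1 ≡ 1 (mod 17)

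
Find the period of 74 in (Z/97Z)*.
96

97 is prime, so ord(74) divides φ(97) = 96.
Divisors of 96: 1, 2, 3, 4, 6, 8, 12, 16, 24, 32, 48, 96.
Repeated squaring: 74^1 ≡ 74, 74^2 ≡ 44, 74^4 ≡ 93, 74^8 ≡ 16, 74^16 ≡ 62, 74^32 ≡ 61, 74^64 ≡ 35 (mod 97).
Test 74^d mod 97 for each divisor d in increasing order:
74^1 ≡ 74
74^2 ≡ 44
74^3 = 74^2·74^1 ≡ 55
74^4 ≡ 93
74^6 = 74^4·74^2 ≡ 18
74^8 ≡ 16
74^12 = 74^8·74^4 ≡ 33
74^16 ≡ 62
74^24 = 74^16·74^8 ≡ 22
74^32 ≡ 61
74^48 = 74^32·74^16 ≡ 96
74^96 = 74^64·74^32 ≡ 1  ← first divisor giving 1
The order is 96.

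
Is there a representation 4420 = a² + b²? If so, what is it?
8² + 66² (a=8, b=66)

Factorization: 4420 = 2^2 × 5 × 13 × 17
By Fermat: n is sum of two squares iff every prime p ≡ 3 (mod 4) appears to even power.
All primes ≡ 3 (mod 4) appear to even power.
Search a = 0, 1, 2, … for 4420 - a² a perfect square: first hit at a = 8: 4420 - 64 = 4356 = 66².
4420 = 8² + 66² = 64 + 4356 ✓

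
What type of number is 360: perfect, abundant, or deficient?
abundant

Proper divisors of 360: sum = 1 + 2 + 3 + 4 + 5 + 6 + 8 + 9 + ... + 72 + 90 + 120 + 180 (23 divisors) = 810
Since 810 > 360, 360 is abundant.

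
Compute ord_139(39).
46

139 is prime, so ord(39) divides φ(139) = 138.
Divisors of 138: 1, 2, 3, 6, 23, 46, 69, 138.
Repeated squaring: 39^1 ≡ 39, 39^2 ≡ 131, 39^4 ≡ 64, 39^8 ≡ 65, 39^16 ≡ 55, 39^32 ≡ 106, 39^64 ≡ 116, 39^128 ≡ 112 (mod 139).
Test 39^d mod 139 for each divisor d in increasing order:
39^1 ≡ 39
39^2 ≡ 131
39^3 = 39^2·39^1 ≡ 105
39^6 = 39^4·39^2 ≡ 44
39^23 = 39^16·39^4·39^2·39^1 ≡ 138
39^46 = 39^32·39^8·39^4·39^2 ≡ 1  ← first divisor giving 1
The order is 46.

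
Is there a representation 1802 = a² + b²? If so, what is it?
11² + 41² (a=11, b=41)

Factorization: 1802 = 2 × 17 × 53
By Fermat: n is sum of two squares iff every prime p ≡ 3 (mod 4) appears to even power.
All primes ≡ 3 (mod 4) appear to even power.
Search a = 0, 1, 2, … for 1802 - a² a perfect square: first hit at a = 11: 1802 - 121 = 1681 = 41².
1802 = 11² + 41² = 121 + 1681 ✓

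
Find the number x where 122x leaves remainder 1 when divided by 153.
74

gcd(122, 153) = 1, so the inverse exists.
Extended Euclidean algorithm on (153, 122):
153 = 1 × 122 + 31  ⟹  31 = (1)·153 + (-1)·122
122 = 3 × 31 + 29  ⟹  29 = (-3)·153 + (4)·122
31 = 1 × 29 + 2  ⟹  2 = (4)·153 + (-5)·122
29 = 14 × 2 + 1  ⟹  1 = (-59)·153 + (74)·122
So (74)·122 ≡ 1 (mod 153), i.e. 122^(-1) ≡ 74 (mod 153).
Check: 122 × 74 = 9028 ≡ 1 (mod 153)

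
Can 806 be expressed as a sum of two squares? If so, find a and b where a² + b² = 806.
Not possible

Factorization: 806 = 2 × 13 × 31
By Fermat: n is sum of two squares iff every prime p ≡ 3 (mod 4) appears to even power.
Prime(s) ≡ 3 (mod 4) with odd exponent: [(31, 1)]
Therefore 806 cannot be expressed as a² + b².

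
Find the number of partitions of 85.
30167357

p(n) counts ways to write n as a sum of positive integers (order ignored).
Euler's pentagonal recurrence: p(k) = p(k-1) + p(k-2) - p(k-5) - p(k-7) + p(k-12) + p(k-15) - ... (offsets j(3j∓1)/2, signs ++--, p(0)=1, p(<0)=0).
DP table for k = 0..84: p(0)=1, p(1)=1, p(2)=2, p(3)=3, p(4)=5, p(5)=7, p(6)=11, p(7)=15, p(8)=22, p(9)=30, p(10)=42, p(11)=56, p(12)=77, p(13)=101, p(14)=135, p(15)=176, p(16)=231, p(17)=297, p(18)=385, p(19)=490, p(20)=627, p(21)=792, p(22)=1002, p(23)=1255, p(24)=1575, p(25)=1958, p(26)=2436, p(27)=3010, p(28)=3718, p(29)=4565, p(30)=5604, p(31)=6842, p(32)=8349, p(33)=10143, p(34)=12310, p(35)=14883, p(36)=17977, p(37)=21637, p(38)=26015, p(39)=31185, p(40)=37338, p(41)=44583, p(42)=53174, p(43)=63261, p(44)=75175, p(45)=89134, p(46)=105558, p(47)=124754, p(48)=147273, p(49)=173525, p(50)=204226, p(51)=239943, p(52)=281589, p(53)=329931, p(54)=386155, p(55)=451276, p(56)=526823, p(57)=614154, p(58)=715220, p(59)=831820, p(60)=966467, p(61)=1121505, p(62)=1300156, p(63)=1505499, p(64)=1741630, p(65)=2012558, p(66)=2323520, p(67)=2679689, p(68)=3087735, p(69)=3554345, p(70)=4087968, p(71)=4697205, p(72)=5392783, p(73)=6185689, p(74)=7089500, p(75)=8118264, p(76)=9289091, p(77)=10619863, p(78)=12132164, p(79)=13848650, p(80)=15796476, p(81)=18004327, p(82)=20506255, p(83)=23338469, p(84)=26543660.
Final step: p(85) = p(84) + p(83) - p(80) - p(78) + p(73) + p(70) - p(63) - p(59) + p(50) + p(45) - p(34) - p(28) + p(15) + p(8)
= 26543660 + 23338469 - 15796476 - 12132164 + 6185689 + 4087968 - 1505499 - 831820 + 204226 + 89134 - 12310 - 3718 + 176 + 22
= 30167357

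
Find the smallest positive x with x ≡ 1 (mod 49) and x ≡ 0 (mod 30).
540

Using Chinese Remainder Theorem:
M = 49 × 30 = 1470
M1 = 30, M2 = 49
y1 = 30^(-1) mod 49 = 18
y2 = 49^(-1) mod 30 = 19
x = (1×30×18 + 0×49×19) mod 1470 = 540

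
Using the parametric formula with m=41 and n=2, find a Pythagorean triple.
(1677, 164, 1685)

Euclid's formula: a = m² - n², b = 2mn, c = m² + n²
m = 41, n = 2
a = 41² - 2² = 1681 - 4 = 1677
b = 2 × 41 × 2 = 164
c = 41² + 2² = 1681 + 4 = 1685
Verification: 1677² + 164² = 2812329 + 26896 = 2839225 = 1685² ✓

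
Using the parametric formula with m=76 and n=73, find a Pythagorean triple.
(447, 11096, 11105)

Euclid's formula: a = m² - n², b = 2mn, c = m² + n²
m = 76, n = 73
a = 76² - 73² = 5776 - 5329 = 447
b = 2 × 76 × 73 = 11096
c = 76² + 73² = 5776 + 5329 = 11105
Verification: 447² + 11096² = 199809 + 123121216 = 123321025 = 11105² ✓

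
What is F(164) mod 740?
33

Matrix identity: Q^n = [[F_(n+1), F_n], [F_n, F_(n-1)]] with Q = [[1,1],[1,0]].
n = 164 = 10100100₂. Square-and-multiply, entries mod 740:
Q^1 = [[1,1],[1,0]]
Q^2 = (Q^1)² = [[2,1],[1,1]]
Q^5 = (Q^2)²·Q = [[8,5],[5,3]]
Q^10 = (Q^5)² = [[89,55],[55,34]]
Q^20 = (Q^10)² = [[586,105],[105,481]]
Q^41 = (Q^20)²·Q = [[256,701],[701,295]]
Q^82 = (Q^41)² = [[457,711],[711,486]]
Q^164 = (Q^82)² = [[270,33],[33,237]]
F_164 mod 740 = Q^164[0][1] = 33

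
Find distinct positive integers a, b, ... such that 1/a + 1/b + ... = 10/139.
1/14 + 1/1946

Greedy algorithm:
10/139: ceiling(139/10) = 14, use 1/14
1/1946: ceiling(1946/1) = 1946, use 1/1946
Result: 10/139 = 1/14 + 1/1946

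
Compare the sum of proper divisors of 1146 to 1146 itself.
abundant

Proper divisors of 1146: sum = 1 + 2 + 3 + 6 + 191 + 382 + 573 = 1158
Since 1158 > 1146, 1146 is abundant.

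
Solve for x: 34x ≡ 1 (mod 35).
34

gcd(34, 35) = 1, so the inverse exists.
Extended Euclidean algorithm on (35, 34):
35 = 1 × 34 + 1  ⟹  1 = (1)·35 + (-1)·34
So (-1)·34 ≡ 1 (mod 35), i.e. 34^(-1) ≡ -1 ≡ 34 (mod 35).
Check: 34 × 34 = 1156 ≡ 1 (mod 35)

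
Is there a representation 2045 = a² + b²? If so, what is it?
14² + 43² (a=14, b=43)

Factorization: 2045 = 5 × 409
By Fermat: n is sum of two squares iff every prime p ≡ 3 (mod 4) appears to even power.
All primes ≡ 3 (mod 4) appear to even power.
Search a = 0, 1, 2, … for 2045 - a² a perfect square: first hit at a = 14: 2045 - 196 = 1849 = 43².
2045 = 14² + 43² = 196 + 1849 ✓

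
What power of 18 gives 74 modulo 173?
53

Baby-step giant-step with step n = ⌈√173⌉ = 14.
Baby steps 18^j mod 173 (j:value) for j=0..13: 0:1, 1:18, 2:151, 3:123, 4:138, 5:62, 6:78, 7:20, 8:14, 9:79, 10:38, 11:165, 12:29, 13:3.
Giant-step multiplier: 18^(-14) ≡ 18^(172-14) = 18^158 ≡ 157 (mod 173).
Giant steps γ_i = 74·157^i mod 173: γ_0=74, γ_1=27, γ_2=87, γ_3=165 (in table at j=11).
x = i·n + j = 3·14 + 11 = 53.
Check: 18^53 ≡ 74 (mod 173).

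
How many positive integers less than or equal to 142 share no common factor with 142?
70

142 = 2 × 71
φ(n) = n × ∏(1 - 1/p) for each prime p dividing n
φ(142) = 142 × (1 - 1/2) × (1 - 1/71) = 70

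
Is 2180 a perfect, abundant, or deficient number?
abundant

Proper divisors of 2180: sum = 1 + 2 + 4 + 5 + 10 + 20 + 109 + 218 + 436 + 545 + 1090 = 2440
Since 2440 > 2180, 2180 is abundant.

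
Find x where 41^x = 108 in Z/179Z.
40

Baby-step giant-step with step n = ⌈√179⌉ = 14.
Baby steps 41^j mod 179 (j:value) for j=0..13: 0:1, 1:41, 2:70, 3:6, 4:67, 5:62, 6:36, 7:44, 8:14, 9:37, 10:85, 11:84, 12:43, 13:152.
Giant-step multiplier: 41^(-14) ≡ 41^(178-14) = 41^164 ≡ 141 (mod 179).
Giant steps γ_i = 108·141^i mod 179: γ_0=108, γ_1=13, γ_2=43 (in table at j=12).
x = i·n + j = 2·14 + 12 = 40.
Check: 41^40 ≡ 108 (mod 179).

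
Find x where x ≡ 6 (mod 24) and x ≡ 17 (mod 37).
54

Using Chinese Remainder Theorem:
M = 24 × 37 = 888
M1 = 37, M2 = 24
y1 = 37^(-1) mod 24 = 13
y2 = 24^(-1) mod 37 = 17
x = (6×37×13 + 17×24×17) mod 888 = 54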